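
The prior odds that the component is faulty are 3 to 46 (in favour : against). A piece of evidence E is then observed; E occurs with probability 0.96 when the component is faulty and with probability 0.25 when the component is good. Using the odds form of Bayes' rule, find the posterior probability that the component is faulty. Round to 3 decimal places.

Prior odds = 3/46 = 0.065217.
Likelihood ratio for E = 0.96/0.25 = 3.8400.
Posterior odds = prior odds × LR = 0.25043.
Posterior probability = odds/(1+odds) = 0.25043/1.2504 = 0.200.

Posterior probability ≈ 0.200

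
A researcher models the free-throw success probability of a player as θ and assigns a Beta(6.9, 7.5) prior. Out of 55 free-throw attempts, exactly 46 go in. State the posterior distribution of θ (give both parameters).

The binomial likelihood is conjugate to the Beta prior: with 46 successes and 9 failures, the posterior is Beta(6.9+46, 7.5+9) = Beta(52.9, 16.5).

Posterior: Beta(52.9, 16.5)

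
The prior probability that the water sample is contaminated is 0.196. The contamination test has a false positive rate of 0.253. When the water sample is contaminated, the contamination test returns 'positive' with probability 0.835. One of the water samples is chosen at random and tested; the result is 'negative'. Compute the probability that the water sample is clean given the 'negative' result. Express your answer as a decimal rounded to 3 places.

Write H for 'the water sample is contaminated'. Prior odds H:¬H = 0.196/0.804 = 0.24378. For the 'negative' outcome, the likelihood ratio is 0.165/0.747 = 0.22088.
Posterior odds = 0.24378 × 0.22088 = 0.053847, so P(H|E) = 0.053847/(1+0.053847) = 0.051. Then P(¬H|E) = 1 − 0.051 = 0.949.

P(¬H | E) ≈ 0.949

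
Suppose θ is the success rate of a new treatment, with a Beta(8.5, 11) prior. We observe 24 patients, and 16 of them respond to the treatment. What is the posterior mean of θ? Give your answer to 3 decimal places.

Posterior mean ≈ 0.563

Observing 16 successes and 8 failures updates Beta(8.5, 11) by adding the success and failure counts to the two shape parameters: α = 8.5+16 = 24.5, β = 11+8 = 19.
Posterior mean = α/(α+β) = 24.5/43.5 = 0.563.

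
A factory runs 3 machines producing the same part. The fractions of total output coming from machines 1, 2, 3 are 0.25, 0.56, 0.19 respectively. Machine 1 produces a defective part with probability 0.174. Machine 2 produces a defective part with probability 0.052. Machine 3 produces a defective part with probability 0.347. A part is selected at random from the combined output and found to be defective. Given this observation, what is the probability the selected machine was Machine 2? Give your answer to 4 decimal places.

Tabulate prior·likelihood by source: [1] prior 0.25, lik 0.174, product 0.04350; [2] prior 0.56, lik 0.052, product 0.02912; [3] prior 0.19, lik 0.347, product 0.06593.
Normalizing constant = 0.13855; the posterior for Machine 2 is its product over the sum, 0.02912/0.13855 = 0.2102.

Posterior probability ≈ 0.2102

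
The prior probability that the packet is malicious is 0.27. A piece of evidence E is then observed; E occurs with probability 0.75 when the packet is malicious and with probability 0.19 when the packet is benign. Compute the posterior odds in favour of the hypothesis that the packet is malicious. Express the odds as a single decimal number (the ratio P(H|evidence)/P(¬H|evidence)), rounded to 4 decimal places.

Prior odds = 0.27/(1−0.27) = 0.36986. In log-odds, ln(0.36986) = -0.99462.
Add log likelihood ratio: ln(3.9474) = 1.3730.
Posterior log-odds = 0.37843, so posterior odds = exp(0.37843) = 1.4600.

Posterior odds ≈ 1.4600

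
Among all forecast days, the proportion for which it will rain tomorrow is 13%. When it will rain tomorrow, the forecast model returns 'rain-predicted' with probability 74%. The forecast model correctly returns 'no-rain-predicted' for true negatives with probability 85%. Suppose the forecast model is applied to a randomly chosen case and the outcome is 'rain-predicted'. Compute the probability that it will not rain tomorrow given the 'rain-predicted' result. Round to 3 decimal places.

P(¬H | E) ≈ 0.576

Write H for 'it will rain tomorrow'. Prior odds H:¬H = 0.13/0.87 = 0.14943. For the 'rain-predicted' outcome, the likelihood ratio is 0.74/0.15 = 4.9333.
Posterior odds = 0.14943 × 4.9333 = 0.73716, so P(H|E) = 0.73716/(1+0.73716) = 0.424. Then P(¬H|E) = 1 − 0.424 = 0.576.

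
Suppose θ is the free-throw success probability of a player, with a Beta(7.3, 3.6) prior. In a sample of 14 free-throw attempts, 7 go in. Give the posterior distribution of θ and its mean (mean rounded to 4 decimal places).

Posterior: Beta(14.3, 10.6); mean ≈ 0.5743

Observing 7 successes and 7 failures updates Beta(7.3, 3.6) by adding the success and failure counts to the two shape parameters: α = 7.3+7 = 14.3, β = 3.6+7 = 10.6.
Posterior mean = α/(α+β) = 14.3/24.9 = 0.5743.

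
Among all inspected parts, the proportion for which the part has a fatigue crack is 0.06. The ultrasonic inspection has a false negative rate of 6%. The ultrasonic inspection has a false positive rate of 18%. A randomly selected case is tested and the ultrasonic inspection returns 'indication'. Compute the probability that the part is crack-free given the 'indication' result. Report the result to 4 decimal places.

Write H for 'the part has a fatigue crack'. Prior odds H:¬H = 0.06/0.94 = 0.063830. For the 'indication' outcome, the likelihood ratio is 0.94/0.18 = 5.2222.
Posterior odds = 0.063830 × 5.2222 = 0.33333, so P(H|E) = 0.33333/(1+0.33333) = 0.2500. Then P(¬H|E) = 1 − 0.2500 = 0.7500.

P(¬H | E) ≈ 0.7500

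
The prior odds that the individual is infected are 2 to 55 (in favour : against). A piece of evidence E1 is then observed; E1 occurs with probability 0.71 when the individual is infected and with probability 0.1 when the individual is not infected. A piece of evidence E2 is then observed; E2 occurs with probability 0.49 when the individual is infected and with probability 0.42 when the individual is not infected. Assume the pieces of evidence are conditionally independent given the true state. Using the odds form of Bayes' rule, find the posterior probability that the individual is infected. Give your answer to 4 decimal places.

Posterior probability ≈ 0.2315

Prior odds = 2/55 = 0.036364.
Likelihood ratio for E1 = 0.71/0.1 = 7.1000.
Likelihood ratio for E2 = 0.49/0.42 = 1.1667.
Posterior odds = prior odds × LR₁ × LR₂ = 0.30121.
Posterior probability = odds/(1+odds) = 0.30121/1.3012 = 0.2315.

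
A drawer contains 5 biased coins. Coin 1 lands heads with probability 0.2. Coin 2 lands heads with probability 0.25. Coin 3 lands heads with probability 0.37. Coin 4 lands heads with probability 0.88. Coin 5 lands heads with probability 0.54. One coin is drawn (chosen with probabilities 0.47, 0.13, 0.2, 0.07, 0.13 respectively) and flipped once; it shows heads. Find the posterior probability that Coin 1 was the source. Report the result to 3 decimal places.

P(heads|C1) = 0.2; P(heads|C2) = 0.25; P(heads|C3) = 0.37; P(heads|C4) = 0.88; P(heads|C5) = 0.54.
Prior × likelihood for each source: 0.47·0.2=0.09400, 0.13·0.25=0.03250, 0.2·0.37=0.07400, 0.07·0.88=0.06160, 0.13·0.54=0.07020. Summing gives P(heads) = 0.33230.
P(Coin 1 | heads) = 0.09400 / 0.33230 = 0.283.

Posterior probability ≈ 0.283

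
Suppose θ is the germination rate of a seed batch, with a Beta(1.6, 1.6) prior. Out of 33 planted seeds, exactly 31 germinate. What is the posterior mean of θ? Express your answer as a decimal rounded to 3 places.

Posterior mean ≈ 0.901

Observing 31 successes and 2 failures updates Beta(1.6, 1.6) by adding the success and failure counts to the two shape parameters: α = 1.6+31 = 32.6, β = 1.6+2 = 3.6.
Posterior mean = α/(α+β) = 32.6/36.2 = 0.901.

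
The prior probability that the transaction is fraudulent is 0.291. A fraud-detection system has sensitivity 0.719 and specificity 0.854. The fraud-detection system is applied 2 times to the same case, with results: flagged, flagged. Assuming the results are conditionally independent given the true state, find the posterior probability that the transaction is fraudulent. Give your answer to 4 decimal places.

With H the event that the transaction is fraudulent, the joint likelihood of the observed sequence is P(data|H) = 0.719·0.719 = 0.51696 and P(data|¬H) = 0.146·0.146 = 0.021316.
Bayes: P(H|data) = 0.291·0.51696 / (0.291·0.51696 + 0.709·0.021316) = 0.15044/0.16555 = 0.9087.

Posterior P(H) ≈ 0.9087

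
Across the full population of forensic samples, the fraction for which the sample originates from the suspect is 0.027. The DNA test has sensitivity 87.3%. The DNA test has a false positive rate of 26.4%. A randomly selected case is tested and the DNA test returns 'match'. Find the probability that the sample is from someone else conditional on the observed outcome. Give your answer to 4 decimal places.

Write H for 'the sample originates from the suspect'. Prior odds H:¬H = 0.027/0.973 = 0.027749. For the 'match' outcome, the likelihood ratio is 0.873/0.264 = 3.3068.
Posterior odds = 0.027749 × 3.3068 = 0.091762, so P(H|E) = 0.091762/(1+0.091762) = 0.0840. Then P(¬H|E) = 1 − 0.0840 = 0.9160.

P(¬H | E) ≈ 0.9160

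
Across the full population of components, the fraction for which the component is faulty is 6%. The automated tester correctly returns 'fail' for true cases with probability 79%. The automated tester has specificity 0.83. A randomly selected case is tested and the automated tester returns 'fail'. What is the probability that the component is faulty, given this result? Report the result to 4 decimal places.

P(H | E) ≈ 0.2288

Let H be the event that the component is faulty. P(H) = 0.06, so P(¬H) = 0.94. With E the 'fail' result, P(E|H) = 0.79 and P(E|¬H) = 0.17.
P(E) = 0.79·0.06 + 0.17·0.94 = 0.047400 + 0.15980 = 0.20720.
By Bayes' theorem, P(H|E) = 0.047400 / 0.20720 = 0.2288.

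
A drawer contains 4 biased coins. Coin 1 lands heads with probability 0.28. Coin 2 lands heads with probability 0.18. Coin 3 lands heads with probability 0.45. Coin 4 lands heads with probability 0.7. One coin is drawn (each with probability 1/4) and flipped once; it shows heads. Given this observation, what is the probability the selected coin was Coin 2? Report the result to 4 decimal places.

Posterior probability ≈ 0.1118

Tabulate prior·likelihood by source: [1] prior 0.25, lik 0.28, product 0.07000; [2] prior 0.25, lik 0.18, product 0.04500; [3] prior 0.25, lik 0.45, product 0.1125; [4] prior 0.25, lik 0.7, product 0.1750.
Normalizing constant = 0.40250; the posterior for Coin 2 is its product over the sum, 0.04500/0.40250 = 0.1118.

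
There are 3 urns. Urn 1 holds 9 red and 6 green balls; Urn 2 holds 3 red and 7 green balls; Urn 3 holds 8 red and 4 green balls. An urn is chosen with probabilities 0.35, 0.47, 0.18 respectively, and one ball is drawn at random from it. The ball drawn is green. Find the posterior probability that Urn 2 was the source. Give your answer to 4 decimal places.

Posterior probability ≈ 0.6219

P(green|Urn 1) = 0.4; P(green|Urn 2) = 0.7; P(green|Urn 3) = 0.3333.
Prior × likelihood for each source: 0.35·0.4=0.1400, 0.47·0.7=0.3290, 0.18·0.3333=0.06000. Summing gives P(green) = 0.52900.
P(Urn 2 | green) = 0.3290 / 0.52900 = 0.6219.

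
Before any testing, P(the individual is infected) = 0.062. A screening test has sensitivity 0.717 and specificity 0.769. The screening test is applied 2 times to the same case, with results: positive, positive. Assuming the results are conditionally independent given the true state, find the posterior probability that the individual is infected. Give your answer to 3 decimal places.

Posterior P(H) ≈ 0.389

With H the event that the individual is infected, the joint likelihood of the observed sequence is P(data|H) = 0.717·0.717 = 0.51409 and P(data|¬H) = 0.231·0.231 = 0.053361.
Bayes: P(H|data) = 0.062·0.51409 / (0.062·0.51409 + 0.938·0.053361) = 0.031874/0.081926 = 0.3891.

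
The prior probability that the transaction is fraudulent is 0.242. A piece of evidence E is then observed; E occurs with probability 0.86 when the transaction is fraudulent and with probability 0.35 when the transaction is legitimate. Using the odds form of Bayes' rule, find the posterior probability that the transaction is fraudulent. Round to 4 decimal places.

Posterior probability ≈ 0.4396

Prior odds = 0.242/(1−0.242) = 0.31926.
Likelihood ratio for E = 0.86/0.35 = 2.4571.
Posterior odds = prior odds × LR = 0.78447.
Posterior probability = odds/(1+odds) = 0.78447/1.7845 = 0.4396.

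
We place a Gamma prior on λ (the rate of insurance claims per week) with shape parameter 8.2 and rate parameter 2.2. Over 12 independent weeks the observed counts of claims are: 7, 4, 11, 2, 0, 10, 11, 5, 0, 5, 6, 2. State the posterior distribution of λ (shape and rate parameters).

The Poisson likelihood adds the total count to the shape and the number of exposure periods to the rate. Here ∑xᵢ = 63 and n = 12, so shape 8.2→71.2 and rate 2.2→14.2.

Posterior: Gamma(shape=71.2, rate=14.2)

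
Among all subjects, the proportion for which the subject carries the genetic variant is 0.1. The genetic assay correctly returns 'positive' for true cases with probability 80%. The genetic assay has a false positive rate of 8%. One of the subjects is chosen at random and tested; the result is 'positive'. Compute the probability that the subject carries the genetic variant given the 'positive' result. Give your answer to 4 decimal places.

P(H | E) ≈ 0.5263

Let H be the event that the subject carries the genetic variant. P(H) = 0.1, so P(¬H) = 0.9. With E the 'positive' result, P(E|H) = 0.8 and P(E|¬H) = 0.08.
P(E) = 0.8·0.1 + 0.08·0.9 = 0.080000 + 0.072000 = 0.15200.
By Bayes' theorem, P(H|E) = 0.080000 / 0.15200 = 0.5263.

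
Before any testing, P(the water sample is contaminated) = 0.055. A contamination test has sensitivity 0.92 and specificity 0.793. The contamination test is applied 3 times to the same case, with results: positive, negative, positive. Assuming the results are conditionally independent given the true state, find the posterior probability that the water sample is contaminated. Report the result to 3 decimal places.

Posterior P(H) ≈ 0.104

Let H be the event that the water sample is contaminated; start with P(H) = 0.055. P('positive'|H) = 0.92, P('positive'|¬H) = 0.207.
Update on result 1 ('positive'): P(H) ← 0.92·0.0550 / (0.92·0.0550 + 0.207·0.9450) = 0.050600/0.24621 = 0.2055.
Update on result 2 ('negative'): P(H) ← 0.08·0.2055 / (0.08·0.2055 + 0.793·0.7945) = 0.016441/0.64647 = 0.0254.
Update on result 3 ('positive'): P(H) ← 0.92·0.0254 / (0.92·0.0254 + 0.207·0.9746) = 0.023397/0.22513 = 0.1039.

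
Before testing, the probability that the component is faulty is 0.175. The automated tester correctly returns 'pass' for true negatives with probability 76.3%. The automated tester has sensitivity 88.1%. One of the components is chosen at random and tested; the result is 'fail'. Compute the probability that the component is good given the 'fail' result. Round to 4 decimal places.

P(¬H | E) ≈ 0.5591

Let H be the event that the component is faulty. P(H) = 0.175, so P(¬H) = 0.825. With E the 'fail' result, P(E|H) = 0.881 and P(E|¬H) = 0.237.
P(E) = 0.881·0.175 + 0.237·0.825 = 0.15417 + 0.19552 = 0.34970.
By Bayes' theorem, P(H|E) = 0.15417 / 0.34970 = 0.4409. Hence P(¬H|E) = 1 − 0.4409 = 0.5591.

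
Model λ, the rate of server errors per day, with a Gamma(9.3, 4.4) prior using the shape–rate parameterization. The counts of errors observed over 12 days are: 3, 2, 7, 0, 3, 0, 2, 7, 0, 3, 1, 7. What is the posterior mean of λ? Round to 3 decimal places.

Total count ∑xᵢ = 35 over n = 12 days.
Gamma is conjugate to the Poisson likelihood: posterior is Gamma(shape = 9.3+35 = 44.3, rate = 4.4+12 = 16.4).
E[λ | data] = 44.3/16.4 = 2.701.

Posterior mean ≈ 2.701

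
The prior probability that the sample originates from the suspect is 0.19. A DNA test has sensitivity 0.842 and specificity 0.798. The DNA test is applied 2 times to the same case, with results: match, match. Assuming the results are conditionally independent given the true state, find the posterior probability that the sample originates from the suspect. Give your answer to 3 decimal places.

Let H be the event that the sample originates from the suspect; start with P(H) = 0.19. P('match'|H) = 0.842, P('match'|¬H) = 0.202.
Update on result 1 ('match'): P(H) ← 0.842·0.1900 / (0.842·0.1900 + 0.202·0.8100) = 0.15998/0.32360 = 0.4944.
Update on result 2 ('match'): P(H) ← 0.842·0.4944 / (0.842·0.4944 + 0.202·0.5056) = 0.41626/0.51840 = 0.8030.

Posterior P(H) ≈ 0.803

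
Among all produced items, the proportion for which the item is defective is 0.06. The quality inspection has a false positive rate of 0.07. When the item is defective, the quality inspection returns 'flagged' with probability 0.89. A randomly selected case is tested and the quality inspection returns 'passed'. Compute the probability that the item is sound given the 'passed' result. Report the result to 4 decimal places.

P(¬H | E) ≈ 0.9925

Let H be the event that the item is defective. P(H) = 0.06, so P(¬H) = 0.94. With E the 'passed' result, P(E|H) = 0.11 and P(E|¬H) = 0.93.
P(E) = 0.11·0.06 + 0.93·0.94 = 0.0066000 + 0.87420 = 0.88080.
By Bayes' theorem, P(H|E) = 0.0066000 / 0.88080 = 0.0075. Hence P(¬H|E) = 1 − 0.0075 = 0.9925.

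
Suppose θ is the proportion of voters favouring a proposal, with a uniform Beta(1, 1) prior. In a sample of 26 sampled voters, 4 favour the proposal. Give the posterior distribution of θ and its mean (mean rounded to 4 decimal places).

Observing 4 successes and 22 failures updates Beta(1, 1) by adding the success and failure counts to the two shape parameters: α = 1+4 = 5, β = 1+22 = 23.
Posterior mean = α/(α+β) = 5/28 = 0.1786.

Posterior: Beta(5, 23); mean ≈ 0.1786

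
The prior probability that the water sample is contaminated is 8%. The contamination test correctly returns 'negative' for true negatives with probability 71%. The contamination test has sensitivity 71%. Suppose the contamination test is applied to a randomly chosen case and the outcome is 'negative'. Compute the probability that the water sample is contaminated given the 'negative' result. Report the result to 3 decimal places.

Let H be the event that the water sample is contaminated. P(H) = 0.08, so P(¬H) = 0.92. With E the 'negative' result, P(E|H) = 0.29 and P(E|¬H) = 0.71.
P(E) = 0.29·0.08 + 0.71·0.92 = 0.023200 + 0.65320 = 0.67640.
By Bayes' theorem, P(H|E) = 0.023200 / 0.67640 = 0.034.

P(H | E) ≈ 0.034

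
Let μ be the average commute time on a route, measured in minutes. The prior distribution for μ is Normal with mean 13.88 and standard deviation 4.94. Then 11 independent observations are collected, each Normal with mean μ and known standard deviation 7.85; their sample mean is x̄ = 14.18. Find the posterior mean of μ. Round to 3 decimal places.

Posterior mean ≈ 14.124

With known σ, the Normal prior is conjugate. Weight on the data is w = (n/σ²)/(n/σ² + 1/τ₀²) = 0.178506/(0.178506+0.0409776) = 0.81330.
Posterior mean = w·x̄ + (1−w)·μ₀ = 0.81330·14.18 + 0.18670·13.88 = 14.124.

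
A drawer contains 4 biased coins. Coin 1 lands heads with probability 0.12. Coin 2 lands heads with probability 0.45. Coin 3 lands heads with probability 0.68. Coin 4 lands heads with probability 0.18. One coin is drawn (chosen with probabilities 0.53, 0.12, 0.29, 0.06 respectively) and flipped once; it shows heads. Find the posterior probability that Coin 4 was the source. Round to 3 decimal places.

P(heads|C1) = 0.12; P(heads|C2) = 0.45; P(heads|C3) = 0.68; P(heads|C4) = 0.18.
Prior × likelihood for each source: 0.53·0.12=0.06360, 0.12·0.45=0.05400, 0.29·0.68=0.1972, 0.06·0.18=0.01080. Summing gives P(heads) = 0.32560.
P(Coin 4 | heads) = 0.01080 / 0.32560 = 0.033.

Posterior probability ≈ 0.033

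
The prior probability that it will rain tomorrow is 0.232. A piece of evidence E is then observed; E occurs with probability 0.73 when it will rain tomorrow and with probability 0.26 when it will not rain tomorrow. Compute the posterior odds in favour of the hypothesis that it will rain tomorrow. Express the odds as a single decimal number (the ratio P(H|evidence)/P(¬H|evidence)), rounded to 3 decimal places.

Posterior odds ≈ 0.848

Prior odds = 0.232/(1−0.232) = 0.30208.
Likelihood ratio for E = 0.73/0.26 = 2.8077.
Posterior odds = prior odds × LR = 0.84816.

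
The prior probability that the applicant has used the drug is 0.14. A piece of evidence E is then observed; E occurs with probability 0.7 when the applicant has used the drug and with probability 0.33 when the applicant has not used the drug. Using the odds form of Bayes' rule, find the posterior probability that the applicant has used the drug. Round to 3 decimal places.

Posterior probability ≈ 0.257

Prior odds = 0.14/(1−0.14) = 0.16279.
Likelihood ratio for E = 0.7/0.33 = 2.1212.
Posterior odds = prior odds × LR = 0.34531.
Posterior probability = odds/(1+odds) = 0.34531/1.3453 = 0.257.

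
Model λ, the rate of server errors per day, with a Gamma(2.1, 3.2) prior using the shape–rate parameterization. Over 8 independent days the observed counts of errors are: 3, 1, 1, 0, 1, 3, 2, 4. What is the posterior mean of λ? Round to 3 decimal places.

Posterior mean ≈ 1.527

Total count ∑xᵢ = 15 over n = 8 days.
Gamma is conjugate to the Poisson likelihood: posterior is Gamma(shape = 2.1+15 = 17.1, rate = 3.2+8 = 11.2).
Posterior mean = shape/rate = 17.1/11.2 = 1.527.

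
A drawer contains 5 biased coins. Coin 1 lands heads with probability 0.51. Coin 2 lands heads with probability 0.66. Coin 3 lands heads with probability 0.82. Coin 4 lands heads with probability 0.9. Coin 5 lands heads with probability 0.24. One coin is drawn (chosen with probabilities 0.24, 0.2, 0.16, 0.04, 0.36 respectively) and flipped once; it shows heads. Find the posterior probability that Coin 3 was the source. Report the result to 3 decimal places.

P(heads|C1) = 0.51; P(heads|C2) = 0.66; P(heads|C3) = 0.82; P(heads|C4) = 0.9; P(heads|C5) = 0.24.
Prior × likelihood for each source: 0.24·0.51=0.1224, 0.2·0.66=0.1320, 0.16·0.82=0.1312, 0.04·0.9=0.03600, 0.36·0.24=0.08640. Summing gives P(heads) = 0.50800.
P(Coin 3 | heads) = 0.1312 / 0.50800 = 0.258.

Posterior probability ≈ 0.258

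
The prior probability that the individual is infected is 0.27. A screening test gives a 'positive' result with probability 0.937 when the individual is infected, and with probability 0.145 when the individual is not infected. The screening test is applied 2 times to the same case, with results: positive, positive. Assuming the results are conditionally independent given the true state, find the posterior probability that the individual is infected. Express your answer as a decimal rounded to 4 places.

Posterior P(H) ≈ 0.9392

Let H be the event that the individual is infected; start with P(H) = 0.27. P('positive'|H) = 0.937, P('positive'|¬H) = 0.145.
Update on result 1 ('positive'): P(H) ← 0.937·0.2700 / (0.937·0.2700 + 0.145·0.7300) = 0.25299/0.35884 = 0.7050.
Update on result 2 ('positive'): P(H) ← 0.937·0.7050 / (0.937·0.7050 + 0.145·0.2950) = 0.66061/0.70338 = 0.9392.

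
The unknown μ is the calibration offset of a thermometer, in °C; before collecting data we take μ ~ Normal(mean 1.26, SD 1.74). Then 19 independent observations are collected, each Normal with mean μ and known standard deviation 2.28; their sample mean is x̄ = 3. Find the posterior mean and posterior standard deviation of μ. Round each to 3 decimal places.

Posterior mean ≈ 2.856; posterior SD ≈ 0.501

With known σ, the Normal prior is conjugate. Weight on the data is w = (n/σ²)/(n/σ² + 1/τ₀²) = 3.65497/(3.65497+0.330295) = 0.91712.
Posterior mean = w·x̄ + (1−w)·μ₀ = 0.91712·3 + 0.082879·1.26 = 2.856. Posterior variance = 1/(3.65497+0.330295) = 0.250924, so SD = 0.501.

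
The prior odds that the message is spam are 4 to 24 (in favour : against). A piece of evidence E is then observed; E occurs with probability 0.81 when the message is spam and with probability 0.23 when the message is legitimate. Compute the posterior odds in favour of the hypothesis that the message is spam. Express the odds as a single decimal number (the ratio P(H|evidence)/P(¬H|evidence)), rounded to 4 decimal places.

Prior odds = 4/24 = 0.16667.
Likelihood ratio for E = 0.81/0.23 = 3.5217.
Posterior odds = prior odds × LR = 0.58696.

Posterior odds ≈ 0.5870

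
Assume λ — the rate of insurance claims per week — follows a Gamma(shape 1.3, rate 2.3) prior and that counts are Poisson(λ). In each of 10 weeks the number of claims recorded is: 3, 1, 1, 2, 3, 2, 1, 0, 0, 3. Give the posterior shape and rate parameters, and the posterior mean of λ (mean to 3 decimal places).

Posterior: Gamma(shape=17.3, rate=12.3); mean ≈ 1.407

The Poisson likelihood adds the total count to the shape and the number of exposure periods to the rate. Here ∑xᵢ = 16 and n = 10, so shape 1.3→17.3 and rate 2.3→12.3.
Posterior mean = shape/rate = 17.3/12.3 = 1.407.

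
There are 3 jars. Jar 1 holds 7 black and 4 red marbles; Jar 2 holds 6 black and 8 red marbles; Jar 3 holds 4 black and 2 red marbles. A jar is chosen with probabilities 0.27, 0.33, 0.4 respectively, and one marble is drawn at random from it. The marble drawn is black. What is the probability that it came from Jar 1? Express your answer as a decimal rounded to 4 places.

Posterior probability ≈ 0.2963

Tabulate prior·likelihood by source: [1] prior 0.27, lik 0.6364, product 0.1718; [2] prior 0.33, lik 0.4286, product 0.1414; [3] prior 0.4, lik 0.6667, product 0.2667.
Normalizing constant = 0.57991; the posterior for Jar 1 is its product over the sum, 0.1718/0.57991 = 0.2963.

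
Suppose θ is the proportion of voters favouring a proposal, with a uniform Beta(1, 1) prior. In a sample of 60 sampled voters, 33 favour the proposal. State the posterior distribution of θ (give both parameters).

Posterior: Beta(34, 28)

Observing 33 successes and 27 failures updates Beta(1, 1) by adding the success and failure counts to the two shape parameters: α = 1+33 = 34, β = 1+27 = 28.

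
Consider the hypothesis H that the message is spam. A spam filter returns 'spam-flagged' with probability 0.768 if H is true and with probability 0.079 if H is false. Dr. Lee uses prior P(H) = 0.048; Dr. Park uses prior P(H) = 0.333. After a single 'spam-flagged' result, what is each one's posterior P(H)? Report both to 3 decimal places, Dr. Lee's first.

Dr. Lee: 0.329; Dr. Park: 0.829

The likelihood ratio for a 'spam-flagged' result is 0.768/0.079 = 9.7215.
Dr. Lee: prior odds 0.048/0.952 = 0.050420; posterior odds 0.49016; posterior probability 0.329.
Dr. Park: prior odds 0.333/0.667 = 0.49925; posterior odds 4.8535; posterior probability 0.829.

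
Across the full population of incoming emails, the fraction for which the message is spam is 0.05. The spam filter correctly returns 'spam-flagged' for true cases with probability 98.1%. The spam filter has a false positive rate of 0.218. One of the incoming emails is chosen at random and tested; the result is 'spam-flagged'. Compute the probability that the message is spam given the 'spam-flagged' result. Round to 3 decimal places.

P(H | E) ≈ 0.191

Write H for 'the message is spam'. Prior odds H:¬H = 0.05/0.95 = 0.052632. For the 'spam-flagged' outcome, the likelihood ratio is 0.981/0.218 = 4.5000.
Posterior odds = 0.052632 × 4.5000 = 0.23684, so P(H|E) = 0.23684/(1+0.23684) = 0.191.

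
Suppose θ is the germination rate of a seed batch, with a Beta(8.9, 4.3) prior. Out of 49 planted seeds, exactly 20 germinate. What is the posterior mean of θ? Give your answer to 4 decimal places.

Observing 20 successes and 29 failures updates Beta(8.9, 4.3) by adding the success and failure counts to the two shape parameters: α = 8.9+20 = 28.9, β = 4.3+29 = 33.3.
Posterior mean = α/(α+β) = 28.9/62.2 = 0.4646.

Posterior mean ≈ 0.4646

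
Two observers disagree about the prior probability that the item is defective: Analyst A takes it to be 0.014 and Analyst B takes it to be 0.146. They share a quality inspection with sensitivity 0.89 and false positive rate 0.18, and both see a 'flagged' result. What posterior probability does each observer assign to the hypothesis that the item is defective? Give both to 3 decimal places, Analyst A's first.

The likelihood ratio for a 'flagged' result is 0.89/0.18 = 4.9444.
Analyst A: prior odds 0.014/0.986 = 0.014199; posterior odds 0.070205; posterior probability 0.066.
Analyst B: prior odds 0.146/0.854 = 0.17096; posterior odds 0.84530; posterior probability 0.458.

Analyst A: 0.066; Analyst B: 0.458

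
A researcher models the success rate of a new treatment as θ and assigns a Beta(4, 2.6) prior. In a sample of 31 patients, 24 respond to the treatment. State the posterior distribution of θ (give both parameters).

The binomial likelihood is conjugate to the Beta prior: with 24 successes and 7 failures, the posterior is Beta(4+24, 2.6+7) = Beta(28, 9.6).

Posterior: Beta(28, 9.6)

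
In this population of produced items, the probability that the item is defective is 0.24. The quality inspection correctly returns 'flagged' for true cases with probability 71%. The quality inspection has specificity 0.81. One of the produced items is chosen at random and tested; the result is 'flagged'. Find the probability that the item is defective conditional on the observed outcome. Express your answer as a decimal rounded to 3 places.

P(H | E) ≈ 0.541

Write H for 'the item is defective'. Prior odds H:¬H = 0.24/0.76 = 0.31579. For the 'flagged' outcome, the likelihood ratio is 0.71/0.19 = 3.7368.
Posterior odds = 0.31579 × 3.7368 = 1.1801, so P(H|E) = 1.1801/(1+1.1801) = 0.541.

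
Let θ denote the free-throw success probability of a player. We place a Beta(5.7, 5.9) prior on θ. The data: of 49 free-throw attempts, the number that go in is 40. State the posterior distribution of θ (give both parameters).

Observing 40 successes and 9 failures updates Beta(5.7, 5.9) by adding the success and failure counts to the two shape parameters: α = 5.7+40 = 45.7, β = 5.9+9 = 14.9.

Posterior: Beta(45.7, 14.9)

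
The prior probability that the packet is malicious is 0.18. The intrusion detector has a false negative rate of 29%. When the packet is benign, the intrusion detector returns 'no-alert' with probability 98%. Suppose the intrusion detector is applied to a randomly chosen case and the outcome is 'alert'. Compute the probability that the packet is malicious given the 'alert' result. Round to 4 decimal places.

P(H | E) ≈ 0.8863

Write H for 'the packet is malicious'. Prior odds H:¬H = 0.18/0.82 = 0.21951. For the 'alert' outcome, the likelihood ratio is 0.71/0.02 = 35.500.
Posterior odds = 0.21951 × 35.500 = 7.7927, so P(H|E) = 7.7927/(1+7.7927) = 0.8863.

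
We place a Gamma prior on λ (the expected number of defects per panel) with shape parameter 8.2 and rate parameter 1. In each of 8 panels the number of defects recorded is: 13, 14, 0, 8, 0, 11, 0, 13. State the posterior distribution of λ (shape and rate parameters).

Total count ∑xᵢ = 59 over n = 8 panels.
Gamma is conjugate to the Poisson likelihood: posterior is Gamma(shape = 8.2+59 = 67.2, rate = 1+8 = 9).

Posterior: Gamma(shape=67.2, rate=9)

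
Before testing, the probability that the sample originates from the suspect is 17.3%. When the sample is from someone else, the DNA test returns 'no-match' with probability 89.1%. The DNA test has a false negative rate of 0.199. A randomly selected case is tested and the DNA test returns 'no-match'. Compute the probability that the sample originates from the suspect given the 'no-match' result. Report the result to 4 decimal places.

P(H | E) ≈ 0.0446

Write H for 'the sample originates from the suspect'. Prior odds H:¬H = 0.173/0.827 = 0.20919. For the 'no-match' outcome, the likelihood ratio is 0.199/0.891 = 0.22334.
Posterior odds = 0.20919 × 0.22334 = 0.046721, so P(H|E) = 0.046721/(1+0.046721) = 0.0446.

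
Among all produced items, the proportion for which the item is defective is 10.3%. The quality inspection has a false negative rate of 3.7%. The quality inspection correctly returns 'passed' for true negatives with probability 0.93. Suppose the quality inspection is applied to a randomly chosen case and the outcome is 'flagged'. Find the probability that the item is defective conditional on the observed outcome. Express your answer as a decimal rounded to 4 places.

P(H | E) ≈ 0.6124

Write H for 'the item is defective'. Prior odds H:¬H = 0.103/0.897 = 0.11483. For the 'flagged' outcome, the likelihood ratio is 0.963/0.07 = 13.757.
Posterior odds = 0.11483 × 13.757 = 1.5797, so P(H|E) = 1.5797/(1+1.5797) = 0.6124.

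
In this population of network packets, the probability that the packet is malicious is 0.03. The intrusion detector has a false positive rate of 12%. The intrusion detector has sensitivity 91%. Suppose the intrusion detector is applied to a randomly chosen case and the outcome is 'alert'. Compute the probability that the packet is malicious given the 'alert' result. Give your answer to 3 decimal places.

P(H | E) ≈ 0.190

Let H be the event that the packet is malicious. P(H) = 0.03, so P(¬H) = 0.97. With E the 'alert' result, P(E|H) = 0.91 and P(E|¬H) = 0.12.
P(E) = 0.91·0.03 + 0.12·0.97 = 0.027300 + 0.11640 = 0.14370.
By Bayes' theorem, P(H|E) = 0.027300 / 0.14370 = 0.190.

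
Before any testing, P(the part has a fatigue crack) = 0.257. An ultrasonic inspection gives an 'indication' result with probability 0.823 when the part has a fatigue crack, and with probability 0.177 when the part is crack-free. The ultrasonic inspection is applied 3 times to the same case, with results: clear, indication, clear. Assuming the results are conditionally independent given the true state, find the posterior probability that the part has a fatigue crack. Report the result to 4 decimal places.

Posterior P(H) ≈ 0.0692

With H the event that the part has a fatigue crack, the joint likelihood of the observed sequence is P(data|H) = 0.177·0.823·0.177 = 0.025784 and P(data|¬H) = 0.823·0.177·0.823 = 0.11989.
Bayes: P(H|data) = 0.257·0.025784 / (0.257·0.025784 + 0.743·0.11989) = 0.0066264/0.095703 = 0.0692.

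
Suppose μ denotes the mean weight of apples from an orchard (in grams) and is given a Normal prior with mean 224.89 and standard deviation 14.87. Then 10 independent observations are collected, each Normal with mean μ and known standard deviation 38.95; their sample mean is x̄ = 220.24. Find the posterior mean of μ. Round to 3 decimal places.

Posterior mean ≈ 222.132

Prior precision 1/τ₀² = 1/14.87² = 0.00452249; data precision n/σ² = 10/38.95² = 0.00659151.
Posterior precision = 0.00452249 + 0.00659151 = 0.0111140.
Posterior mean = (0.00452249·224.89 + 0.00659151·220.24) / 0.0111140 = 222.132.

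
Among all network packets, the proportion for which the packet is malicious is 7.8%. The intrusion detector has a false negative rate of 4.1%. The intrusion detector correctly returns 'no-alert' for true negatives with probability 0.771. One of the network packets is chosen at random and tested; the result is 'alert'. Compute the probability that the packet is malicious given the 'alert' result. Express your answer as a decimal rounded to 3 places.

Write H for 'the packet is malicious'. Prior odds H:¬H = 0.078/0.922 = 0.084599. For the 'alert' outcome, the likelihood ratio is 0.959/0.229 = 4.1878.
Posterior odds = 0.084599 × 4.1878 = 0.35428, so P(H|E) = 0.35428/(1+0.35428) = 0.262.

P(H | E) ≈ 0.262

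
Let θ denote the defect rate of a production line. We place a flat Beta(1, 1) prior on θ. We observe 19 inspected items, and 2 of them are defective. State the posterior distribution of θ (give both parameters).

Posterior: Beta(3, 18)

The binomial likelihood is conjugate to the Beta prior: with 2 successes and 17 failures, the posterior is Beta(1+2, 1+17) = Beta(3, 18).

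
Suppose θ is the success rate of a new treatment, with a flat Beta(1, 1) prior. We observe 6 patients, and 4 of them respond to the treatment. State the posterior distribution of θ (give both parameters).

Posterior: Beta(5, 3)

Observing 4 successes and 2 failures updates Beta(1, 1) by adding the success and failure counts to the two shape parameters: α = 1+4 = 5, β = 1+2 = 3.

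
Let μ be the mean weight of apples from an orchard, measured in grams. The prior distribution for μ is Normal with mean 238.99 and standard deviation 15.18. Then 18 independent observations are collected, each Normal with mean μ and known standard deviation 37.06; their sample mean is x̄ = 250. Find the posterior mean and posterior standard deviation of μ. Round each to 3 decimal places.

With known σ, the Normal prior is conjugate. Weight on the data is w = (n/σ²)/(n/σ² + 1/τ₀²) = 0.0131057/(0.0131057+0.00433967) = 0.75124.
Posterior mean = w·x̄ + (1−w)·μ₀ = 0.75124·250 + 0.24876·238.99 = 247.261. Posterior variance = 1/(0.0131057+0.00433967) = 57.3217, so SD = 7.571.

Posterior mean ≈ 247.261; posterior SD ≈ 7.571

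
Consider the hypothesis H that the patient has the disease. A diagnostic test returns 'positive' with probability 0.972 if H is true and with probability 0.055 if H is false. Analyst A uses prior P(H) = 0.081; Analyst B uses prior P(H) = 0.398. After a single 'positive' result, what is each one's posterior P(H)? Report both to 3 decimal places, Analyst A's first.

Analyst A: 0.609; Analyst B: 0.921

The likelihood ratio for a 'positive' result is 0.972/0.055 = 17.673.
Analyst A: prior odds 0.081/0.919 = 0.088139; posterior odds 1.5577; posterior probability 0.609.
Analyst B: prior odds 0.398/0.602 = 0.66113; posterior odds 11.684; posterior probability 0.921.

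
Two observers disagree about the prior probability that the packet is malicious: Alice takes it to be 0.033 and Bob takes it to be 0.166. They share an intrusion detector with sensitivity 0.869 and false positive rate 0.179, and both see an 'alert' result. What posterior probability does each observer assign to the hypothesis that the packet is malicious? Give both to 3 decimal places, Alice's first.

The likelihood ratio for an 'alert' result is 0.869/0.179 = 4.8547.
Alice: prior odds 0.033/0.967 = 0.034126; posterior odds 0.16567; posterior probability 0.142.
Bob: prior odds 0.166/0.834 = 0.19904; posterior odds 0.96629; posterior probability 0.491.

Alice: 0.142; Bob: 0.491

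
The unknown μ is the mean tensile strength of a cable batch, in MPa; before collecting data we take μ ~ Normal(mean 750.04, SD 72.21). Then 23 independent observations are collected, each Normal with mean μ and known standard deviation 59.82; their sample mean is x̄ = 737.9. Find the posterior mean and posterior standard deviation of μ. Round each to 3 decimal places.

Prior precision 1/τ₀² = 1/72.21² = 0.00019178; data precision n/σ² = 23/59.82² = 0.00642740.
Posterior precision = 0.00019178 + 0.00642740 = 0.00661918, giving posterior SD = 1/√0.00661918 = 12.291.
Posterior mean = (0.00019178·750.04 + 0.00642740·737.9) / 0.00661918 = 738.252.

Posterior mean ≈ 738.252; posterior SD ≈ 12.291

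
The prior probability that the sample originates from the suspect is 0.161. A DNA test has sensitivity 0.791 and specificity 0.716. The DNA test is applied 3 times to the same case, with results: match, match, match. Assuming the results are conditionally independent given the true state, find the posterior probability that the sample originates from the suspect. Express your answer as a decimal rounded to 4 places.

With H the event that the sample originates from the suspect, the joint likelihood of the observed sequence is P(data|H) = 0.791·0.791·0.791 = 0.49491 and P(data|¬H) = 0.284·0.284·0.284 = 0.022906.
Bayes: P(H|data) = 0.161·0.49491 / (0.161·0.49491 + 0.839·0.022906) = 0.079681/0.098899 = 0.8057.

Posterior P(H) ≈ 0.8057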